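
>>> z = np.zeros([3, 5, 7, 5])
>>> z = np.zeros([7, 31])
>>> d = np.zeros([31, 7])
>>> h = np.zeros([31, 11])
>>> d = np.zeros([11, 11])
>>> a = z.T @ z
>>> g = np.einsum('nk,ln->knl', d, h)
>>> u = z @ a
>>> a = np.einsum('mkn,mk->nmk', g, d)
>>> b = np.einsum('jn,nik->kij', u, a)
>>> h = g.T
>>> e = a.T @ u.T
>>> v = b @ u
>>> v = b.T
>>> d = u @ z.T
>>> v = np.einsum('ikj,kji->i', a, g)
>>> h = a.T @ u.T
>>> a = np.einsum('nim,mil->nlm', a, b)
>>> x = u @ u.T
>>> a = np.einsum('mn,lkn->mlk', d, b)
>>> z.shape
(7, 31)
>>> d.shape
(7, 7)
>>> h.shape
(11, 11, 7)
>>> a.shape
(7, 11, 11)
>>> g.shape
(11, 11, 31)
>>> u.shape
(7, 31)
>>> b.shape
(11, 11, 7)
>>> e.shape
(11, 11, 7)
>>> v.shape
(31,)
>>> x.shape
(7, 7)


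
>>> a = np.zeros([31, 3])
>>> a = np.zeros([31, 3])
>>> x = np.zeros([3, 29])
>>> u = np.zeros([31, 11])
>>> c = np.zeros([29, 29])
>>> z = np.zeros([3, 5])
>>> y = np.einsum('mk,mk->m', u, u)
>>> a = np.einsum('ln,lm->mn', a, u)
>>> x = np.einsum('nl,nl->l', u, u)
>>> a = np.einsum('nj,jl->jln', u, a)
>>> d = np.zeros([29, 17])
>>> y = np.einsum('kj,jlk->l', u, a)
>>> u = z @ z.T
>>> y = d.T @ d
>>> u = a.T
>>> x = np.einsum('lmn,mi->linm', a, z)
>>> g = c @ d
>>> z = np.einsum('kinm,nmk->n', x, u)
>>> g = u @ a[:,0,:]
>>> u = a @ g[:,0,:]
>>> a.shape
(11, 3, 31)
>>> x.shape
(11, 5, 31, 3)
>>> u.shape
(11, 3, 31)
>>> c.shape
(29, 29)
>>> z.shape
(31,)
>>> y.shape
(17, 17)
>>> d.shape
(29, 17)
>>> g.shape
(31, 3, 31)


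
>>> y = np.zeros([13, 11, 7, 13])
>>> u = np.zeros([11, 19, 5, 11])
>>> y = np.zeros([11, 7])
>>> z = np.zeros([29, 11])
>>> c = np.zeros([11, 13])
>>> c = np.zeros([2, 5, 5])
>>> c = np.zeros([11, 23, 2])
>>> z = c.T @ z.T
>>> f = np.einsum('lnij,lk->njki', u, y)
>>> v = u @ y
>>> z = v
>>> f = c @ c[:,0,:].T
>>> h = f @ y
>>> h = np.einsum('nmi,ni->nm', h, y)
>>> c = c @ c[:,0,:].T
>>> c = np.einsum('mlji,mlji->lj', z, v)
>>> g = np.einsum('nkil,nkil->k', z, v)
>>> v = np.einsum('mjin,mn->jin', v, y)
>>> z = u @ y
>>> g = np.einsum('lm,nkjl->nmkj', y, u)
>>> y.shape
(11, 7)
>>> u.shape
(11, 19, 5, 11)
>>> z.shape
(11, 19, 5, 7)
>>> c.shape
(19, 5)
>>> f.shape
(11, 23, 11)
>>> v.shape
(19, 5, 7)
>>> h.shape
(11, 23)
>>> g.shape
(11, 7, 19, 5)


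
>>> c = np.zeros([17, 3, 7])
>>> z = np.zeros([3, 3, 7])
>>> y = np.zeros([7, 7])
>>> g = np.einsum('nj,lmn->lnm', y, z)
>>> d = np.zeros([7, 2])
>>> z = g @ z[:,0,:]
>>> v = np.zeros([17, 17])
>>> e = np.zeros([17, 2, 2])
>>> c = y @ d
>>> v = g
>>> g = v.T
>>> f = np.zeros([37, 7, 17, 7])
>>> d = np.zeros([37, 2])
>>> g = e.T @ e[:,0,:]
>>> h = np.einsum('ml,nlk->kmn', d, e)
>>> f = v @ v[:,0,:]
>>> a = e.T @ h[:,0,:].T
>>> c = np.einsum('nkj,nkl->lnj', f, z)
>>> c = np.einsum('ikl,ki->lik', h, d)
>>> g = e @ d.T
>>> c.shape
(17, 2, 37)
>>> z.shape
(3, 7, 7)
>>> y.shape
(7, 7)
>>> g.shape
(17, 2, 37)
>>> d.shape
(37, 2)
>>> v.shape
(3, 7, 3)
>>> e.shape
(17, 2, 2)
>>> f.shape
(3, 7, 3)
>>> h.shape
(2, 37, 17)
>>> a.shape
(2, 2, 2)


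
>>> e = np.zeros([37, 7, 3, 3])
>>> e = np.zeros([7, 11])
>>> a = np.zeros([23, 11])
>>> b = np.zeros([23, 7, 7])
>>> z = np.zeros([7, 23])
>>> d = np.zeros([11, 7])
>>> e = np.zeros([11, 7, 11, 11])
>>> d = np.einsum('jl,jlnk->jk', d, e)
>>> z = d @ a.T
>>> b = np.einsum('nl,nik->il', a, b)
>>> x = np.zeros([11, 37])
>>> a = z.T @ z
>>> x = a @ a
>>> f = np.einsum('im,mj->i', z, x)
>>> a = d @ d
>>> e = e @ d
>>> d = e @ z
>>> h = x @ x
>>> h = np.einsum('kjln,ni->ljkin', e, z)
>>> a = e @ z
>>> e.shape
(11, 7, 11, 11)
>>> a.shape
(11, 7, 11, 23)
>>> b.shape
(7, 11)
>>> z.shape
(11, 23)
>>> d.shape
(11, 7, 11, 23)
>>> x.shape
(23, 23)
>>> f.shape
(11,)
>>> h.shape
(11, 7, 11, 23, 11)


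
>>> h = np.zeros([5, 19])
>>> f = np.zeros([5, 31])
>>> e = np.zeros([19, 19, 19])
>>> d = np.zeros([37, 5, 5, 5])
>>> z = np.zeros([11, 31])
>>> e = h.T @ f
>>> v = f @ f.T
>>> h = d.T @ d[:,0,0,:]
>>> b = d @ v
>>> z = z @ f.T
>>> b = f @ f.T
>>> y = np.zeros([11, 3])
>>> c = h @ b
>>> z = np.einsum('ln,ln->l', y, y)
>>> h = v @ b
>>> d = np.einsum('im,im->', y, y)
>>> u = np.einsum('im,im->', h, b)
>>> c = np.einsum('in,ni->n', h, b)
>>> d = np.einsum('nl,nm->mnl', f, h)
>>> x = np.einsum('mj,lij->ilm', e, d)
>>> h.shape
(5, 5)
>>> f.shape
(5, 31)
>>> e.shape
(19, 31)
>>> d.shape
(5, 5, 31)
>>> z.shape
(11,)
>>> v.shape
(5, 5)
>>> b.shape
(5, 5)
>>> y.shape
(11, 3)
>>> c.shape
(5,)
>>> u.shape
()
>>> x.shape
(5, 5, 19)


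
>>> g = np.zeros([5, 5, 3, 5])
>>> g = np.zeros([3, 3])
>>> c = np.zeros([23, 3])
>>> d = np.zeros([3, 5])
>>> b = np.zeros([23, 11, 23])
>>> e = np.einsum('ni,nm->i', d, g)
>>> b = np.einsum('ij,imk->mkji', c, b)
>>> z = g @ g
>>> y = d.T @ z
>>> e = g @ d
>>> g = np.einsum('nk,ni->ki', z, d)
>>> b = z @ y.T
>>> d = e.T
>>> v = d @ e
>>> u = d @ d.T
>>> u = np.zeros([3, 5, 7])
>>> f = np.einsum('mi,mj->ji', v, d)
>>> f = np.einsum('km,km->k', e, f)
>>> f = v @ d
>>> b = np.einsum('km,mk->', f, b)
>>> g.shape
(3, 5)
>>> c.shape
(23, 3)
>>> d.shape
(5, 3)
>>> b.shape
()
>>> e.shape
(3, 5)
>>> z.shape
(3, 3)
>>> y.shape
(5, 3)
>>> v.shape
(5, 5)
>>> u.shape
(3, 5, 7)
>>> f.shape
(5, 3)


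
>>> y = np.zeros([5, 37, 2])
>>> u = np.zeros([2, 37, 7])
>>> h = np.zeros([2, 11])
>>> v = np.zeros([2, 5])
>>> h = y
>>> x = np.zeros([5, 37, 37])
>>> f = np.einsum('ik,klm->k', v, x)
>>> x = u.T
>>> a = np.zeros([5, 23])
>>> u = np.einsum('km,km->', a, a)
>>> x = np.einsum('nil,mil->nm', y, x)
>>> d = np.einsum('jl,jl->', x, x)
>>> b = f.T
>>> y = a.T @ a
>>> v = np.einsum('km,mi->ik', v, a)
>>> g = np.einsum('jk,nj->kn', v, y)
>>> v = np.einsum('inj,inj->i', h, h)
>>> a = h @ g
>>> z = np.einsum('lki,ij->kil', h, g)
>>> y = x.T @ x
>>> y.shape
(7, 7)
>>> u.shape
()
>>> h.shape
(5, 37, 2)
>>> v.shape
(5,)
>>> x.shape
(5, 7)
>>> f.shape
(5,)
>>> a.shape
(5, 37, 23)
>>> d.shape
()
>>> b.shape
(5,)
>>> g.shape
(2, 23)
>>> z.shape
(37, 2, 5)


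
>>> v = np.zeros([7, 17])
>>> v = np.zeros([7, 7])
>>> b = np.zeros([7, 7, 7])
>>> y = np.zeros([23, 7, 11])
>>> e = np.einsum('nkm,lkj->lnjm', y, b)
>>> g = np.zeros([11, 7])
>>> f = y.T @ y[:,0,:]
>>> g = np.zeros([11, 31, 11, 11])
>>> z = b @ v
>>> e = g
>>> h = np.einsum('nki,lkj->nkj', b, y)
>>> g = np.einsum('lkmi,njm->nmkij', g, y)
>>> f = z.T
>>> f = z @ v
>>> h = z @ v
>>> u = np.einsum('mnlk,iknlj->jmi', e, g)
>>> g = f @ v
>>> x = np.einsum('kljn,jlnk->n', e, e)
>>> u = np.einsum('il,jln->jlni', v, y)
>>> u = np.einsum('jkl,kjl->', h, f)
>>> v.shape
(7, 7)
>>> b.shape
(7, 7, 7)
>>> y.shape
(23, 7, 11)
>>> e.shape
(11, 31, 11, 11)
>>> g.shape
(7, 7, 7)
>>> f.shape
(7, 7, 7)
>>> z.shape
(7, 7, 7)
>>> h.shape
(7, 7, 7)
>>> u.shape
()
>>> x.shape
(11,)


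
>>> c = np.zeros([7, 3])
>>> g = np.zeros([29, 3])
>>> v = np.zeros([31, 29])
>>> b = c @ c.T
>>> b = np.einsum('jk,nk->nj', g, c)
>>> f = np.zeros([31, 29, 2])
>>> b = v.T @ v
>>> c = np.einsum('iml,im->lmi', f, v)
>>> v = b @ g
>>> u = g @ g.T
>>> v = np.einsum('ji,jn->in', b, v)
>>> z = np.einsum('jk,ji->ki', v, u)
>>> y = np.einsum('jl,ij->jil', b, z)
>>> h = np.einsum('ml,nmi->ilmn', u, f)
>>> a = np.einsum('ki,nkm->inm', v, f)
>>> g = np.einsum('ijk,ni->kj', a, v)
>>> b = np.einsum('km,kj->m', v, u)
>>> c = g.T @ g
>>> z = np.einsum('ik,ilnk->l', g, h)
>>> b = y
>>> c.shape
(31, 31)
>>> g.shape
(2, 31)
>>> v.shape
(29, 3)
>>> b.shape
(29, 3, 29)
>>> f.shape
(31, 29, 2)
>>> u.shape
(29, 29)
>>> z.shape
(29,)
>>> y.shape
(29, 3, 29)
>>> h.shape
(2, 29, 29, 31)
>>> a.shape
(3, 31, 2)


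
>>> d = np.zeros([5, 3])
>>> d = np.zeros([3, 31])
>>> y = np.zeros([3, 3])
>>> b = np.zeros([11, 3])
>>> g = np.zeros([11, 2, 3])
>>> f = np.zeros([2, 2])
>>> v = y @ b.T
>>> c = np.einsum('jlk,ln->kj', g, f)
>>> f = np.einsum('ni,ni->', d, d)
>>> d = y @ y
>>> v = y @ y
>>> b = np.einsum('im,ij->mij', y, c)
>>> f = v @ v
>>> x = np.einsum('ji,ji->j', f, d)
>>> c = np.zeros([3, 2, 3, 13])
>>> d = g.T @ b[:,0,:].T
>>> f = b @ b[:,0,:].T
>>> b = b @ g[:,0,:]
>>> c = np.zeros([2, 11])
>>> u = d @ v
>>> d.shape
(3, 2, 3)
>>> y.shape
(3, 3)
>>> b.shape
(3, 3, 3)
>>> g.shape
(11, 2, 3)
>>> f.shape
(3, 3, 3)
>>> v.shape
(3, 3)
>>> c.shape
(2, 11)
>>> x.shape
(3,)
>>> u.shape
(3, 2, 3)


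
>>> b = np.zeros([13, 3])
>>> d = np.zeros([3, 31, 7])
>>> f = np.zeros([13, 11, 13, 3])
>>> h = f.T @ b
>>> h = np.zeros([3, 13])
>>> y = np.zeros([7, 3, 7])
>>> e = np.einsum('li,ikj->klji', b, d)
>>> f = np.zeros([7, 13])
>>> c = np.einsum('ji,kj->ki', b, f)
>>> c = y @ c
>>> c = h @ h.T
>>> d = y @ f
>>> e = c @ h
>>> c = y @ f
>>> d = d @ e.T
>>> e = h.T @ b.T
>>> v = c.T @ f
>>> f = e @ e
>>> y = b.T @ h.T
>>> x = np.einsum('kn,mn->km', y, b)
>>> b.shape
(13, 3)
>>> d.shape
(7, 3, 3)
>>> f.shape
(13, 13)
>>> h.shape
(3, 13)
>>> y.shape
(3, 3)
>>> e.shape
(13, 13)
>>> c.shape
(7, 3, 13)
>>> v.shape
(13, 3, 13)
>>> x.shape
(3, 13)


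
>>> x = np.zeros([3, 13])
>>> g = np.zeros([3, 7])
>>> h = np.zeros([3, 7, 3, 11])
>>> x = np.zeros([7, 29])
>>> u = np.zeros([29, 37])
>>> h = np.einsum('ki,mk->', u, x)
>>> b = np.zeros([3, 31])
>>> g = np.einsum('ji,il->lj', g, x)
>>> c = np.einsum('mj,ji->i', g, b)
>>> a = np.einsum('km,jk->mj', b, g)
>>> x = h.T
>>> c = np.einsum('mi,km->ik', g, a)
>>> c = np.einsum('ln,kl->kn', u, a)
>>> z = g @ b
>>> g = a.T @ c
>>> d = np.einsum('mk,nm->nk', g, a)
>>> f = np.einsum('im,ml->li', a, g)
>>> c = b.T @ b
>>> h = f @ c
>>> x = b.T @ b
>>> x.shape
(31, 31)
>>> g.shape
(29, 37)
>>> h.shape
(37, 31)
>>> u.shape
(29, 37)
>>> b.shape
(3, 31)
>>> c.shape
(31, 31)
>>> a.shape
(31, 29)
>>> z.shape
(29, 31)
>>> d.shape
(31, 37)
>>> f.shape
(37, 31)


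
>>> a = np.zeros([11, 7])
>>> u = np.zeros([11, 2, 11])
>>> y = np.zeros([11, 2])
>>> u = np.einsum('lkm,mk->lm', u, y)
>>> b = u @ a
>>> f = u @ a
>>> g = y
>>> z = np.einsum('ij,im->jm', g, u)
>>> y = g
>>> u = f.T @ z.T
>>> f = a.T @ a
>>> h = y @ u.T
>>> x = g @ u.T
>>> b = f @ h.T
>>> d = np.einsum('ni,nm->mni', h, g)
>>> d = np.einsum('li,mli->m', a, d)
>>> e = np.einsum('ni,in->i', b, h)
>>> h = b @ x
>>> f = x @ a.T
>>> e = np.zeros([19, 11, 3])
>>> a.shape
(11, 7)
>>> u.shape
(7, 2)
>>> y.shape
(11, 2)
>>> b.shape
(7, 11)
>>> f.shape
(11, 11)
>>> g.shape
(11, 2)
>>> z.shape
(2, 11)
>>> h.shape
(7, 7)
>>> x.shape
(11, 7)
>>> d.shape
(2,)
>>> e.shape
(19, 11, 3)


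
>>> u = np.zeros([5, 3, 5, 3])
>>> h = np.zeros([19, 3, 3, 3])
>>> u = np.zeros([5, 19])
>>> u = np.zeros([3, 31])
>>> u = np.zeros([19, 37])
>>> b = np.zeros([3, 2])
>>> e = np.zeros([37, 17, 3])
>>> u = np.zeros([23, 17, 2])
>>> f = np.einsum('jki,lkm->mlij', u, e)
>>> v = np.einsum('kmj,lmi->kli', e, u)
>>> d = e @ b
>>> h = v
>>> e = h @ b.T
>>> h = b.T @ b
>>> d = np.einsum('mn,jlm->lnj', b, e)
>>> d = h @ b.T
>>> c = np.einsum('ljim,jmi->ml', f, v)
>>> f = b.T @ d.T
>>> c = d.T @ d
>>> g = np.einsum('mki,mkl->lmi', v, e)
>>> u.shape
(23, 17, 2)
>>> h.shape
(2, 2)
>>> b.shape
(3, 2)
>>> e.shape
(37, 23, 3)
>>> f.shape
(2, 2)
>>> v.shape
(37, 23, 2)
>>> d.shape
(2, 3)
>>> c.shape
(3, 3)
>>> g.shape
(3, 37, 2)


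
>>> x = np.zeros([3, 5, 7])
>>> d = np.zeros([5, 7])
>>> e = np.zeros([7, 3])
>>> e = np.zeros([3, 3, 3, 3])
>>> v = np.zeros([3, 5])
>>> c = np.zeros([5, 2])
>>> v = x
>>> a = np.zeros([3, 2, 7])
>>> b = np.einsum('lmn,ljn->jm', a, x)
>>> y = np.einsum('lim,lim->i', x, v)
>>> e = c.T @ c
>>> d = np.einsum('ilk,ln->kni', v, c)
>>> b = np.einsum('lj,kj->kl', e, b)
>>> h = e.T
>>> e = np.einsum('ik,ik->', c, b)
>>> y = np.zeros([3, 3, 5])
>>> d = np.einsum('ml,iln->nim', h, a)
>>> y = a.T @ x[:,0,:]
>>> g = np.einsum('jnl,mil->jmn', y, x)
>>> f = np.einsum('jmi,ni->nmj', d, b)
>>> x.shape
(3, 5, 7)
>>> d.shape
(7, 3, 2)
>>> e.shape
()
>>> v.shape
(3, 5, 7)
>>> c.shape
(5, 2)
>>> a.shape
(3, 2, 7)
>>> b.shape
(5, 2)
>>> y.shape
(7, 2, 7)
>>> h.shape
(2, 2)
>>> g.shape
(7, 3, 2)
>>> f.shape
(5, 3, 7)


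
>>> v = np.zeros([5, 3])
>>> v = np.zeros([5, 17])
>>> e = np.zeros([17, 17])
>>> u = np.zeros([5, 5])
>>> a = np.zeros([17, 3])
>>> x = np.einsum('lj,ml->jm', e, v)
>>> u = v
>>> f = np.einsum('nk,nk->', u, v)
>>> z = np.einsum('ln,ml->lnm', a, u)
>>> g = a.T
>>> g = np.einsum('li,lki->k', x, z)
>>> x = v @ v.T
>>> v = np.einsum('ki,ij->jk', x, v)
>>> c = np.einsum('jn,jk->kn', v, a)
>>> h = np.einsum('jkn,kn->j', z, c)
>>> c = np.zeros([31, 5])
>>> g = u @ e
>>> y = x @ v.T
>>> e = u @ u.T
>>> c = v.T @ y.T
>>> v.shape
(17, 5)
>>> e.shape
(5, 5)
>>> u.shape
(5, 17)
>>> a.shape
(17, 3)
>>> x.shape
(5, 5)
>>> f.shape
()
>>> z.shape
(17, 3, 5)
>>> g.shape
(5, 17)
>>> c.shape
(5, 5)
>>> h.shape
(17,)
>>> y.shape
(5, 17)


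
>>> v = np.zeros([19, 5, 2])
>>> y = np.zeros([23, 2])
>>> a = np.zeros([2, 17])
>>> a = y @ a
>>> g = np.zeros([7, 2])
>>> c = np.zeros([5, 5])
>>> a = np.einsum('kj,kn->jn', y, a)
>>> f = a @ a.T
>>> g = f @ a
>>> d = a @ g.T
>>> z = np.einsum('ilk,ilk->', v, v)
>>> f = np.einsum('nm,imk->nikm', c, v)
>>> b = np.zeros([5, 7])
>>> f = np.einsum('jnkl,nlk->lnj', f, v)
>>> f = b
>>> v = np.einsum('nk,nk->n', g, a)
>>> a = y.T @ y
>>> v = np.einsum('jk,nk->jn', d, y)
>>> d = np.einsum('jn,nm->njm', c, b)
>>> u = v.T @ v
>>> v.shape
(2, 23)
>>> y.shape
(23, 2)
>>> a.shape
(2, 2)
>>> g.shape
(2, 17)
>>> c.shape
(5, 5)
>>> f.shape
(5, 7)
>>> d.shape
(5, 5, 7)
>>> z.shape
()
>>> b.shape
(5, 7)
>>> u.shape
(23, 23)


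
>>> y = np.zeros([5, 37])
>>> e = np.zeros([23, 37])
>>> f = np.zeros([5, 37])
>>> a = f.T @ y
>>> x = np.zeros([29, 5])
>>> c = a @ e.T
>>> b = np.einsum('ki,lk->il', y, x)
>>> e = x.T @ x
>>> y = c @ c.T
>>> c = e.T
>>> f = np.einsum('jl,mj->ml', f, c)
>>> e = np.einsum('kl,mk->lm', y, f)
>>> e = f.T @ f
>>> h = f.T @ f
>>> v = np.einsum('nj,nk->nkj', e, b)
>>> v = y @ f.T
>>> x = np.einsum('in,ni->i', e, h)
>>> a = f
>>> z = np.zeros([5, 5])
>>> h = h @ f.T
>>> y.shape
(37, 37)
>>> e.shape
(37, 37)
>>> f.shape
(5, 37)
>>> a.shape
(5, 37)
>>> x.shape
(37,)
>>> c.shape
(5, 5)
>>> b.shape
(37, 29)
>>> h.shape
(37, 5)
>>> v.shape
(37, 5)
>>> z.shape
(5, 5)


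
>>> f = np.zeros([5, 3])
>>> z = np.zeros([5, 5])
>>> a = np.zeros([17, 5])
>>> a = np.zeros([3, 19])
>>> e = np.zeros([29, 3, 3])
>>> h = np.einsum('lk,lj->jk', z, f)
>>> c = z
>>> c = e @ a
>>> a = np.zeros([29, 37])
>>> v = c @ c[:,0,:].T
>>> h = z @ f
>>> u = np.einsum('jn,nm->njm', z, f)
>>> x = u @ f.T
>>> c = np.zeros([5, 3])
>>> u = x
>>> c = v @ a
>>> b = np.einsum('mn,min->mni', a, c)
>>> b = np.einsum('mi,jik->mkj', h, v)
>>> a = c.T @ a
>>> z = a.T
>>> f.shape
(5, 3)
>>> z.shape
(37, 3, 37)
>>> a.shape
(37, 3, 37)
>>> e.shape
(29, 3, 3)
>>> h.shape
(5, 3)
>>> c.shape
(29, 3, 37)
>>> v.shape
(29, 3, 29)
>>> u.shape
(5, 5, 5)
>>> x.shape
(5, 5, 5)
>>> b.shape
(5, 29, 29)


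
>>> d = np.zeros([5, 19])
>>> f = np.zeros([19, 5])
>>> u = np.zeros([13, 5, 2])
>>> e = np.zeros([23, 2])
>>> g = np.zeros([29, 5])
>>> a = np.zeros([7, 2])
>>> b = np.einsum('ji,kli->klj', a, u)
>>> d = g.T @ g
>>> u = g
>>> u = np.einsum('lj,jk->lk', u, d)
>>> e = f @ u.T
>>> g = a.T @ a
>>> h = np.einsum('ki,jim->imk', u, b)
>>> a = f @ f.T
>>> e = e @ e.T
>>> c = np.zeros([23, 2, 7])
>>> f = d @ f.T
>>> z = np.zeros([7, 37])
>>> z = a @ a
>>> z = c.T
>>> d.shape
(5, 5)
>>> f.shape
(5, 19)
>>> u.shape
(29, 5)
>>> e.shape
(19, 19)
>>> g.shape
(2, 2)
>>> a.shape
(19, 19)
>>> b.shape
(13, 5, 7)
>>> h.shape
(5, 7, 29)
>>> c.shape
(23, 2, 7)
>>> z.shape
(7, 2, 23)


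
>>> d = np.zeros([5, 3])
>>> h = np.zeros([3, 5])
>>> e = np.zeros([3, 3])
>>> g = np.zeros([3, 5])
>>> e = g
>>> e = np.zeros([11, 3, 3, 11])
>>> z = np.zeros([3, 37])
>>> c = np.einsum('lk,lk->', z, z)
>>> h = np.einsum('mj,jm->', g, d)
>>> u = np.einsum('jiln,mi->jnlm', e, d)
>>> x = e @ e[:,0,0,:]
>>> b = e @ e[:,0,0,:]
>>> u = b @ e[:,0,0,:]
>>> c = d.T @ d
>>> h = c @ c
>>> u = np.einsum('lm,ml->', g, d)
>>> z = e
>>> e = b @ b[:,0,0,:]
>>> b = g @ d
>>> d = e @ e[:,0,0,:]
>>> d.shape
(11, 3, 3, 11)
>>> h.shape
(3, 3)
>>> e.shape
(11, 3, 3, 11)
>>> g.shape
(3, 5)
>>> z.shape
(11, 3, 3, 11)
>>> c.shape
(3, 3)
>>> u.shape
()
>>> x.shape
(11, 3, 3, 11)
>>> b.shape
(3, 3)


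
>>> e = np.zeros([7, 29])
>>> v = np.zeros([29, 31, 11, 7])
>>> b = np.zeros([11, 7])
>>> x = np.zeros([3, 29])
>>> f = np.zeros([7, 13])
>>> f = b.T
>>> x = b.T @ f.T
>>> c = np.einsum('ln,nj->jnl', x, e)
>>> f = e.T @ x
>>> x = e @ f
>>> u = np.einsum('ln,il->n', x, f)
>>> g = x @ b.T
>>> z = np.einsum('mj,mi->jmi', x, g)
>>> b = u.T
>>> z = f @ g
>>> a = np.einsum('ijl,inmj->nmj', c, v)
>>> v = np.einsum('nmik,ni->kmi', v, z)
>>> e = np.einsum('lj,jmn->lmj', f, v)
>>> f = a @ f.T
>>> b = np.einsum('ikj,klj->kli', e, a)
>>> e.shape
(29, 31, 7)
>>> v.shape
(7, 31, 11)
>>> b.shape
(31, 11, 29)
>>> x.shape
(7, 7)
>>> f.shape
(31, 11, 29)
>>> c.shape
(29, 7, 7)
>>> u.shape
(7,)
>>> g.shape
(7, 11)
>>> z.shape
(29, 11)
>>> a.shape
(31, 11, 7)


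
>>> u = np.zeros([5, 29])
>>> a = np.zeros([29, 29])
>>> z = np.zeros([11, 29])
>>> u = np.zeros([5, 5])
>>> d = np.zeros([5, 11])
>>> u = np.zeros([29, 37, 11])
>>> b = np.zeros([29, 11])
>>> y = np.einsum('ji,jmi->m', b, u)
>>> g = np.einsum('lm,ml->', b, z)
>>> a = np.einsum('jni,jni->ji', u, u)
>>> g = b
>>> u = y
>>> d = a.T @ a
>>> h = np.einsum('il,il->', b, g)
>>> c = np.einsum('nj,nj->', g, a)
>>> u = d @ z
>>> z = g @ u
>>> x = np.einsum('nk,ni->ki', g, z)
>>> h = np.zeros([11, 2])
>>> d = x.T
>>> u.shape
(11, 29)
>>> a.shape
(29, 11)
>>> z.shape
(29, 29)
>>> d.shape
(29, 11)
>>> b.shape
(29, 11)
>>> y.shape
(37,)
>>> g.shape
(29, 11)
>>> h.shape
(11, 2)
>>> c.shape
()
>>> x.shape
(11, 29)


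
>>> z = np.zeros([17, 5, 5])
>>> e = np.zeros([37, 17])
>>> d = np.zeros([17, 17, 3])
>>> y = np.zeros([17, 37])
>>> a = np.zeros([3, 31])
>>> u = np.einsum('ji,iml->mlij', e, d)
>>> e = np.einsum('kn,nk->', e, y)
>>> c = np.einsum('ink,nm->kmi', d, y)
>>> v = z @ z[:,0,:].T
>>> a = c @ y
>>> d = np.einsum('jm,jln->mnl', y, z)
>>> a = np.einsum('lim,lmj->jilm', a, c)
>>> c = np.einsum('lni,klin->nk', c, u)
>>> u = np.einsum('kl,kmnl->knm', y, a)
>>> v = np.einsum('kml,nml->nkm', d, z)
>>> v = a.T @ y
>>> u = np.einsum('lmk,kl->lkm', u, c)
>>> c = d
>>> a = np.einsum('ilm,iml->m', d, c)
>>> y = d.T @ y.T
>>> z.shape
(17, 5, 5)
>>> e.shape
()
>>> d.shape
(37, 5, 5)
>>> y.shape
(5, 5, 17)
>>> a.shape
(5,)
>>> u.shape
(17, 37, 3)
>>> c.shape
(37, 5, 5)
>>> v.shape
(37, 3, 37, 37)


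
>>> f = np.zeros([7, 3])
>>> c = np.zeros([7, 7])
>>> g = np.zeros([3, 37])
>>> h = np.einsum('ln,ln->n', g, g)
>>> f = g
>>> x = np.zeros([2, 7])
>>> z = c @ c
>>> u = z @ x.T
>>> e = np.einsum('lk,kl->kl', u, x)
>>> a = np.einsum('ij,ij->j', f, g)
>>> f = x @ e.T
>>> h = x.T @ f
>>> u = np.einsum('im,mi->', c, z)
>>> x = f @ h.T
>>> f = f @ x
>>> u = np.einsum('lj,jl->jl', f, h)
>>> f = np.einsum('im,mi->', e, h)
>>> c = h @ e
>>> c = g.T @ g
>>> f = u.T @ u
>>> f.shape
(2, 2)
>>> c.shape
(37, 37)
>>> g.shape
(3, 37)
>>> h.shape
(7, 2)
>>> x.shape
(2, 7)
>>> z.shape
(7, 7)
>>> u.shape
(7, 2)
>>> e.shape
(2, 7)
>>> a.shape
(37,)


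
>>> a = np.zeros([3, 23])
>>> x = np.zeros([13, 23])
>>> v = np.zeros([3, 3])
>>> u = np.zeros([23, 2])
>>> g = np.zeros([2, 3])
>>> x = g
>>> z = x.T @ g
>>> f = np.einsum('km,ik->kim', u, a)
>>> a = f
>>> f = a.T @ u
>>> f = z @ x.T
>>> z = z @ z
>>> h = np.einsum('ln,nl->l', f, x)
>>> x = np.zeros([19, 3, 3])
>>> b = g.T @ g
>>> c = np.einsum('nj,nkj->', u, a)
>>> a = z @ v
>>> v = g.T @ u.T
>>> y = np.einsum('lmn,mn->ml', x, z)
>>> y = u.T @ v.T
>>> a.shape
(3, 3)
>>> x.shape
(19, 3, 3)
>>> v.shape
(3, 23)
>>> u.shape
(23, 2)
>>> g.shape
(2, 3)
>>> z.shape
(3, 3)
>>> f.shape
(3, 2)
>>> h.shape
(3,)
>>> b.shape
(3, 3)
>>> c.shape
()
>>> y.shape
(2, 3)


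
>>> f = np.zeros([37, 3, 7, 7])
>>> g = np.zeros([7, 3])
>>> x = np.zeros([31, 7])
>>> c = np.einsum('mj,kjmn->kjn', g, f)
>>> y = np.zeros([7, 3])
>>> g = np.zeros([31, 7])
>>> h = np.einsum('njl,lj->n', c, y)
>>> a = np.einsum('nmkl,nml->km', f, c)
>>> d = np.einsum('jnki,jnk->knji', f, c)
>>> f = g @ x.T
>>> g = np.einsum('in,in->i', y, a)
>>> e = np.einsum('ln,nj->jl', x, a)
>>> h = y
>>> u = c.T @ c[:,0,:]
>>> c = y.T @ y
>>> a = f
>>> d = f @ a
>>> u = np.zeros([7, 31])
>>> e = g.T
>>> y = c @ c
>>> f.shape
(31, 31)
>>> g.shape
(7,)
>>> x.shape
(31, 7)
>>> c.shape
(3, 3)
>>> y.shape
(3, 3)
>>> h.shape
(7, 3)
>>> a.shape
(31, 31)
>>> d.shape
(31, 31)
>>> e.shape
(7,)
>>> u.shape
(7, 31)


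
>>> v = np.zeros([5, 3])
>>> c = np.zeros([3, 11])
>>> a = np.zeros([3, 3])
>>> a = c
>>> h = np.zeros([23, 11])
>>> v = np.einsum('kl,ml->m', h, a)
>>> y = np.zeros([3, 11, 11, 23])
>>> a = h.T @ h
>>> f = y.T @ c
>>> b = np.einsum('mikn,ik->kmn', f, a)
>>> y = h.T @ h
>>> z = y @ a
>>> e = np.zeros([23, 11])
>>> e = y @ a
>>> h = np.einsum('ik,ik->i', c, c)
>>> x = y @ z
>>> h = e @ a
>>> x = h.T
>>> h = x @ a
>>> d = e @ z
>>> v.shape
(3,)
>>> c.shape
(3, 11)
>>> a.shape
(11, 11)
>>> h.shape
(11, 11)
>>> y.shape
(11, 11)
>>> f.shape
(23, 11, 11, 11)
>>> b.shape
(11, 23, 11)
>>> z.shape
(11, 11)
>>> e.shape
(11, 11)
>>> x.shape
(11, 11)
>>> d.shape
(11, 11)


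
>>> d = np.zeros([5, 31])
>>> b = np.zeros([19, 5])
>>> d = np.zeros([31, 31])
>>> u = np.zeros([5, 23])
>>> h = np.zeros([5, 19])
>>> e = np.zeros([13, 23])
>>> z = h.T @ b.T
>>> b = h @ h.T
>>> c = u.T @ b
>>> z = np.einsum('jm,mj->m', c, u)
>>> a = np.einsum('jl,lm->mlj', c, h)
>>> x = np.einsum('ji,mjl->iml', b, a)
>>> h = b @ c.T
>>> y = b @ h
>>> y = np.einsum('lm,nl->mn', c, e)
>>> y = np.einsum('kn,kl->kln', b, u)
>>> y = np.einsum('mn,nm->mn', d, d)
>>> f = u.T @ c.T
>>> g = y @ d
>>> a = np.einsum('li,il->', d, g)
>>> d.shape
(31, 31)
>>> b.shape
(5, 5)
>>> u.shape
(5, 23)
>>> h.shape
(5, 23)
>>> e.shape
(13, 23)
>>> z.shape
(5,)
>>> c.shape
(23, 5)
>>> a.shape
()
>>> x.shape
(5, 19, 23)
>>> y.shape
(31, 31)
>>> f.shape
(23, 23)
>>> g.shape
(31, 31)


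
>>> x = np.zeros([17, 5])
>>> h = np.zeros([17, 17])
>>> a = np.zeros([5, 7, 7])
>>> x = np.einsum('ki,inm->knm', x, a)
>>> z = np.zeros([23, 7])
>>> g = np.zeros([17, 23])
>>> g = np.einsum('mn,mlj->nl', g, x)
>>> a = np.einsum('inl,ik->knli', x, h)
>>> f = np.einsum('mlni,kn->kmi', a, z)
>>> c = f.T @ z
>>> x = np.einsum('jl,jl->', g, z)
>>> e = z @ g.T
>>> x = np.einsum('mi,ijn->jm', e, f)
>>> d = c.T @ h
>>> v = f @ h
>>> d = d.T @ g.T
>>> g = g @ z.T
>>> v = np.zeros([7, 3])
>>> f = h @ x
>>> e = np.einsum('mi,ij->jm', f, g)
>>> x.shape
(17, 23)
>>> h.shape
(17, 17)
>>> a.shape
(17, 7, 7, 17)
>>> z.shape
(23, 7)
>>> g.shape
(23, 23)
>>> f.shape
(17, 23)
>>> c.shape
(17, 17, 7)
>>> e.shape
(23, 17)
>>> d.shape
(17, 17, 23)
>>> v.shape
(7, 3)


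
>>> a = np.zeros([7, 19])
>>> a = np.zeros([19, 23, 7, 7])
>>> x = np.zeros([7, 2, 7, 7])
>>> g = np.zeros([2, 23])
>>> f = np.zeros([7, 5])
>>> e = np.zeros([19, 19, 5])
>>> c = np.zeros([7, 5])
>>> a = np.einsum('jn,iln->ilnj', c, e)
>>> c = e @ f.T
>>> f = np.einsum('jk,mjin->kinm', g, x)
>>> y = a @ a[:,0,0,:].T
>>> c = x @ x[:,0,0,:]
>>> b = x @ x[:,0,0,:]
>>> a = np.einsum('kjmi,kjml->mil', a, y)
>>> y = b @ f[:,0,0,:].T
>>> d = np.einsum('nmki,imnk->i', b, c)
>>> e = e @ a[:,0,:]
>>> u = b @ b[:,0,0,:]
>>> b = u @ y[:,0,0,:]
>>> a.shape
(5, 7, 19)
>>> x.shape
(7, 2, 7, 7)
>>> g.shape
(2, 23)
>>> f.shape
(23, 7, 7, 7)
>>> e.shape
(19, 19, 19)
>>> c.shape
(7, 2, 7, 7)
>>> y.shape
(7, 2, 7, 23)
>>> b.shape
(7, 2, 7, 23)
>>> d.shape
(7,)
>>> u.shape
(7, 2, 7, 7)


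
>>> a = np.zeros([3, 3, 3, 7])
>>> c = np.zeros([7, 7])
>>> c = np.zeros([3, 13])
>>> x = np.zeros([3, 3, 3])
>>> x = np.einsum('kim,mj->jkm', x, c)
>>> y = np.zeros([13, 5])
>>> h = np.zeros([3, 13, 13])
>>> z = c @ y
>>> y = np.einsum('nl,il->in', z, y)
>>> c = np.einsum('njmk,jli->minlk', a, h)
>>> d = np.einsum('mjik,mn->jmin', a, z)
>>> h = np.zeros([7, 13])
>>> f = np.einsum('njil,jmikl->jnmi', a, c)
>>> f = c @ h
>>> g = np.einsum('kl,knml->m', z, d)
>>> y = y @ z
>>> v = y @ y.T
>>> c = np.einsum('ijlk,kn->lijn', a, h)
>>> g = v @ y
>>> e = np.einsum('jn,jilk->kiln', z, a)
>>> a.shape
(3, 3, 3, 7)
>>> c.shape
(3, 3, 3, 13)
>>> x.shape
(13, 3, 3)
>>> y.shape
(13, 5)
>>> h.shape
(7, 13)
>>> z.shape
(3, 5)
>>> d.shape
(3, 3, 3, 5)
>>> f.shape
(3, 13, 3, 13, 13)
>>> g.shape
(13, 5)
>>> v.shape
(13, 13)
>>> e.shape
(7, 3, 3, 5)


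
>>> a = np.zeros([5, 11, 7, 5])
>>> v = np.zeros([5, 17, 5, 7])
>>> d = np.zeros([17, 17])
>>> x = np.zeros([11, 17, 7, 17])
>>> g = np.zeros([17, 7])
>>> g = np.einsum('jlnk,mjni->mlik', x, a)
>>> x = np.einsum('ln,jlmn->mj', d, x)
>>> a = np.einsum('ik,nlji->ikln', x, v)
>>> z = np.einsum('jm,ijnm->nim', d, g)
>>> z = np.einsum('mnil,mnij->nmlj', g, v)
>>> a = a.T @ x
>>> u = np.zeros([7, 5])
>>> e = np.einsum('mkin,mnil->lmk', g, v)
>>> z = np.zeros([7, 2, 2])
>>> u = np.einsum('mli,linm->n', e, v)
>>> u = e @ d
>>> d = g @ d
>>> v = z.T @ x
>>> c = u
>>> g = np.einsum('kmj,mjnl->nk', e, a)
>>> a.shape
(5, 17, 11, 11)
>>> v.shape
(2, 2, 11)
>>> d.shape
(5, 17, 5, 17)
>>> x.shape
(7, 11)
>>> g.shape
(11, 7)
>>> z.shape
(7, 2, 2)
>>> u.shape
(7, 5, 17)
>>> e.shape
(7, 5, 17)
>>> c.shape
(7, 5, 17)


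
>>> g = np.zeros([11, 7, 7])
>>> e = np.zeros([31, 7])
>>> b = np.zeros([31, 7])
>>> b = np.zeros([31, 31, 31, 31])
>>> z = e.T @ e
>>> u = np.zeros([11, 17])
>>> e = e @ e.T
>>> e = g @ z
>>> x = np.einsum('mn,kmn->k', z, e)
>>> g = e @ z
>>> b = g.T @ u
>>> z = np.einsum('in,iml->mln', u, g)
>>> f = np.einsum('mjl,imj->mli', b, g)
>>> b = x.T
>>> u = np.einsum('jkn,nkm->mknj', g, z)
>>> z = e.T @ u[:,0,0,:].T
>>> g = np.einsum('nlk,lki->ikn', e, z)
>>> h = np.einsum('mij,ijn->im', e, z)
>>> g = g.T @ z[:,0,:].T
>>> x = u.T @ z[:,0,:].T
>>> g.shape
(11, 7, 7)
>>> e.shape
(11, 7, 7)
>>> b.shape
(11,)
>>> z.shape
(7, 7, 17)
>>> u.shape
(17, 7, 7, 11)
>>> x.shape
(11, 7, 7, 7)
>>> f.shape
(7, 17, 11)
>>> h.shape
(7, 11)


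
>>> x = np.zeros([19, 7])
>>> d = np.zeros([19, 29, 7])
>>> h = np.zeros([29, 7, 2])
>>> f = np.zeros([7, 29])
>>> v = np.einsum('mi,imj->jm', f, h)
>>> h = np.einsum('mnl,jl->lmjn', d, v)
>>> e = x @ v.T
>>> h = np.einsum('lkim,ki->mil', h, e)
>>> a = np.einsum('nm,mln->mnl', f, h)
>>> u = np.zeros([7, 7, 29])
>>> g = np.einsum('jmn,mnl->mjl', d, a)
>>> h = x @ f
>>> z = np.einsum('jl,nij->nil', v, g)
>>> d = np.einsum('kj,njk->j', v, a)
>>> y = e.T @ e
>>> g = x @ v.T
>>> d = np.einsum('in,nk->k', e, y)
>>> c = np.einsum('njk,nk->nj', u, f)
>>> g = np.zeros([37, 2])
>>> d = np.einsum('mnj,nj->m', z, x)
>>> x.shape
(19, 7)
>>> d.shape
(29,)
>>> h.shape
(19, 29)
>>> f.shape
(7, 29)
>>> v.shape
(2, 7)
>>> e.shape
(19, 2)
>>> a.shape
(29, 7, 2)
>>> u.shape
(7, 7, 29)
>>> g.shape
(37, 2)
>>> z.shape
(29, 19, 7)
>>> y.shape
(2, 2)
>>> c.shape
(7, 7)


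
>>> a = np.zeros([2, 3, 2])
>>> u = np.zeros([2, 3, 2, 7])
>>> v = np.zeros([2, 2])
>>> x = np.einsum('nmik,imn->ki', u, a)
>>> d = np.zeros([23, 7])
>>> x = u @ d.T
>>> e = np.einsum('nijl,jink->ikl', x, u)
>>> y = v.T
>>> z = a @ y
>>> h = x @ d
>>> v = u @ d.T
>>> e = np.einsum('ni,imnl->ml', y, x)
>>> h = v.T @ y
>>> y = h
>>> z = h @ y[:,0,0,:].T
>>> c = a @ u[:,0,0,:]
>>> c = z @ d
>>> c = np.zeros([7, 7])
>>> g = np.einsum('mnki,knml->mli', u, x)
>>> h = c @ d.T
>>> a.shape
(2, 3, 2)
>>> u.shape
(2, 3, 2, 7)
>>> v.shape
(2, 3, 2, 23)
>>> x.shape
(2, 3, 2, 23)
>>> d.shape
(23, 7)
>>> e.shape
(3, 23)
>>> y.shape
(23, 2, 3, 2)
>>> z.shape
(23, 2, 3, 23)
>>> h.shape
(7, 23)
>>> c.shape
(7, 7)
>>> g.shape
(2, 23, 7)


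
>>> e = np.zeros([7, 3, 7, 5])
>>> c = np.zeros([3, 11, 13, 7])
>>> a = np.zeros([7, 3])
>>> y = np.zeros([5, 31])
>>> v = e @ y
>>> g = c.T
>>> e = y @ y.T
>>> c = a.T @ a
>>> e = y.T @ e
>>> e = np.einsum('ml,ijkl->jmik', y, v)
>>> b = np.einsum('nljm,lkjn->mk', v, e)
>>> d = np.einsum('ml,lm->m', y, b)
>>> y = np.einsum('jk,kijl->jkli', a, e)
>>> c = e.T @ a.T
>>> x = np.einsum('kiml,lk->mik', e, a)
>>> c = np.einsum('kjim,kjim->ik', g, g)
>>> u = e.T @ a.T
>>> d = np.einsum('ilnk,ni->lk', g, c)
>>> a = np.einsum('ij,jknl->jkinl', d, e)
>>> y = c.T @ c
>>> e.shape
(3, 5, 7, 7)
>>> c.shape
(11, 7)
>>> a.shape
(3, 5, 13, 7, 7)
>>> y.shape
(7, 7)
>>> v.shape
(7, 3, 7, 31)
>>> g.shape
(7, 13, 11, 3)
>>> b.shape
(31, 5)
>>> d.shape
(13, 3)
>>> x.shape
(7, 5, 3)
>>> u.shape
(7, 7, 5, 7)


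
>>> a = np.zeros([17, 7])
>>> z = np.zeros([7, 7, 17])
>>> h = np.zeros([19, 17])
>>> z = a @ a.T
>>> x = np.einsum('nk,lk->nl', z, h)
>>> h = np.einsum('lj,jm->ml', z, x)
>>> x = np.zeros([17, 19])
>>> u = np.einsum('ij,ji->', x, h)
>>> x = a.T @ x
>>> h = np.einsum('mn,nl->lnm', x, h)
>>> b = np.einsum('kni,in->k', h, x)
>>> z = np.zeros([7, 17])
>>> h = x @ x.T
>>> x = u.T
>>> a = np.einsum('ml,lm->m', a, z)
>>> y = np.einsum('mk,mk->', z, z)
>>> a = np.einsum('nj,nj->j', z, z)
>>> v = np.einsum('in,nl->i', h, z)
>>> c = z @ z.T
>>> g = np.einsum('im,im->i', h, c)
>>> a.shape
(17,)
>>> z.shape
(7, 17)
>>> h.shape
(7, 7)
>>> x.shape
()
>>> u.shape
()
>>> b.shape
(17,)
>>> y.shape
()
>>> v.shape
(7,)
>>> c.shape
(7, 7)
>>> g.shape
(7,)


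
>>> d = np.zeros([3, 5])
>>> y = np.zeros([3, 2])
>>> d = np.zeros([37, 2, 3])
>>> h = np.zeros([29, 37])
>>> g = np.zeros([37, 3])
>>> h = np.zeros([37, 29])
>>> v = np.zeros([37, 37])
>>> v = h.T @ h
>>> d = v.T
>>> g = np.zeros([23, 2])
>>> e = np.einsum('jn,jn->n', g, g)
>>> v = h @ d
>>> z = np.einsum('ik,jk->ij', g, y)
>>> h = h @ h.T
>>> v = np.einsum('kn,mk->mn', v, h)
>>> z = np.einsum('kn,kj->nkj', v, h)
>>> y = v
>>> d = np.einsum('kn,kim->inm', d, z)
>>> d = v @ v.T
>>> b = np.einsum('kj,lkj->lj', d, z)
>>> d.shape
(37, 37)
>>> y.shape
(37, 29)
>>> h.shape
(37, 37)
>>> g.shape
(23, 2)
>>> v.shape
(37, 29)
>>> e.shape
(2,)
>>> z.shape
(29, 37, 37)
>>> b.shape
(29, 37)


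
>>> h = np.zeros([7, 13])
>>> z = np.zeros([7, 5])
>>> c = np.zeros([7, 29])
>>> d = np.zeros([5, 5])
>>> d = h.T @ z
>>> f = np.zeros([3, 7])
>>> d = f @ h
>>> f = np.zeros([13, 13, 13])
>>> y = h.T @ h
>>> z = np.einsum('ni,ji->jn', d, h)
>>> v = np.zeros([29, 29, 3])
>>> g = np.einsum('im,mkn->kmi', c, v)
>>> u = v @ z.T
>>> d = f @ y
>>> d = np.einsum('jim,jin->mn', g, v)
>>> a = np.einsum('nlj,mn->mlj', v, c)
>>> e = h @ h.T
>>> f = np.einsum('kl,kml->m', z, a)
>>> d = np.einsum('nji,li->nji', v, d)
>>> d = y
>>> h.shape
(7, 13)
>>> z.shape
(7, 3)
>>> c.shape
(7, 29)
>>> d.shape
(13, 13)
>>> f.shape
(29,)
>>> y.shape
(13, 13)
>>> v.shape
(29, 29, 3)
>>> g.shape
(29, 29, 7)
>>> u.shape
(29, 29, 7)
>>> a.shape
(7, 29, 3)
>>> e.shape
(7, 7)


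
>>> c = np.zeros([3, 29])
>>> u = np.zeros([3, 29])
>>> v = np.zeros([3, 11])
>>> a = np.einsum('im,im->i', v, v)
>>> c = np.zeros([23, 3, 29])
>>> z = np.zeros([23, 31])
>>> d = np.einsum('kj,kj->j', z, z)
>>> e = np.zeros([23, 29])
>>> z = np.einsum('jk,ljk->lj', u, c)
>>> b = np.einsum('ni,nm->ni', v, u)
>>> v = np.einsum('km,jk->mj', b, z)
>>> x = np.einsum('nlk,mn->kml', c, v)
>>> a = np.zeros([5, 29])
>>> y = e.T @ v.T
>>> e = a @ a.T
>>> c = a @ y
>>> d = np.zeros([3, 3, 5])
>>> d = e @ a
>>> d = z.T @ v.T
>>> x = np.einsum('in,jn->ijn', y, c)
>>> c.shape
(5, 11)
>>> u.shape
(3, 29)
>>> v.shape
(11, 23)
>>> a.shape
(5, 29)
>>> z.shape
(23, 3)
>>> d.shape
(3, 11)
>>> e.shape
(5, 5)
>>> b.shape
(3, 11)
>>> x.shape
(29, 5, 11)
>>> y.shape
(29, 11)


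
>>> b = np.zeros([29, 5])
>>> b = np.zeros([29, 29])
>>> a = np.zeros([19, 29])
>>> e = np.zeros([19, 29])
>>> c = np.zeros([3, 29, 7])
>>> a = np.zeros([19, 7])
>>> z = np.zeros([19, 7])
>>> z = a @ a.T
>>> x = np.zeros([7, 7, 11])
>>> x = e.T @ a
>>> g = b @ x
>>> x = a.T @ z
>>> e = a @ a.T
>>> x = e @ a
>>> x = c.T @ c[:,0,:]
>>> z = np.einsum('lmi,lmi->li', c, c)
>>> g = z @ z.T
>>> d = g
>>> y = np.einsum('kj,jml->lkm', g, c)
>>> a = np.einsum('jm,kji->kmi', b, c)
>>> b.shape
(29, 29)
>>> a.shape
(3, 29, 7)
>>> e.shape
(19, 19)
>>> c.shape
(3, 29, 7)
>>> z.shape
(3, 7)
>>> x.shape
(7, 29, 7)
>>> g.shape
(3, 3)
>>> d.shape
(3, 3)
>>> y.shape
(7, 3, 29)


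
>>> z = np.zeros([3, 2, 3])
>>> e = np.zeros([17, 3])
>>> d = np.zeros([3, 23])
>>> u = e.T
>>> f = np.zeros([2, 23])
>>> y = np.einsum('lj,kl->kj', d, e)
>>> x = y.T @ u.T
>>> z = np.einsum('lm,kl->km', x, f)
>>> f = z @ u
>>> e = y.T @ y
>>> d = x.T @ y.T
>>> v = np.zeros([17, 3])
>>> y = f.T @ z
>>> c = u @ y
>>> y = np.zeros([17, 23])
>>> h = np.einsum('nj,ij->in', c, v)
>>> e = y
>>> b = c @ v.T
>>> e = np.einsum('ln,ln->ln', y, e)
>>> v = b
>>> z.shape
(2, 3)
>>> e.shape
(17, 23)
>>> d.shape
(3, 17)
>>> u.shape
(3, 17)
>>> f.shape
(2, 17)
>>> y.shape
(17, 23)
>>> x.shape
(23, 3)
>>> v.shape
(3, 17)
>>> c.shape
(3, 3)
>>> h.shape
(17, 3)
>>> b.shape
(3, 17)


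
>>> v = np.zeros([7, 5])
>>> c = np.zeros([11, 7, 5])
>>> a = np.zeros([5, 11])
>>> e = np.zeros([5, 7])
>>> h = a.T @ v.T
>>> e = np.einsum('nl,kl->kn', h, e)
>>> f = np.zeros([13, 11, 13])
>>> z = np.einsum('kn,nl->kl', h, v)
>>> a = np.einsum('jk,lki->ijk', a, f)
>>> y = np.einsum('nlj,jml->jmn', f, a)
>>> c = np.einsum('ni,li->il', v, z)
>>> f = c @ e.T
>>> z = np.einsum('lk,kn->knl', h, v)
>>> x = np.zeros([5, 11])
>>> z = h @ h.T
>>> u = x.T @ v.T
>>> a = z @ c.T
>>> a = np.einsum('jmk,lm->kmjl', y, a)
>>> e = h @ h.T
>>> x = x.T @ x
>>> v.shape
(7, 5)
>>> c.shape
(5, 11)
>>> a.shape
(13, 5, 13, 11)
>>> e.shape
(11, 11)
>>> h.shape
(11, 7)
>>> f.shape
(5, 5)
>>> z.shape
(11, 11)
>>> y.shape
(13, 5, 13)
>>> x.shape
(11, 11)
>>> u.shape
(11, 7)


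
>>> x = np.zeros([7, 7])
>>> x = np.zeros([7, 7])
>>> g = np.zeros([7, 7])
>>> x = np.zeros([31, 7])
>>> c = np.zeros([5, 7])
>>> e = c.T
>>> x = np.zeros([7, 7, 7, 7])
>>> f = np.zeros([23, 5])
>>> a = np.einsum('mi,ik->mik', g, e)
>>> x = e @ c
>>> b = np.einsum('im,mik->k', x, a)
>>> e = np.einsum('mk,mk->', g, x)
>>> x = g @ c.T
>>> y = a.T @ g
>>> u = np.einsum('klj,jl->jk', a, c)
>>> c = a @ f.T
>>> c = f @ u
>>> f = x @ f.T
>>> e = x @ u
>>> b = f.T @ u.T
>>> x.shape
(7, 5)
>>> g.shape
(7, 7)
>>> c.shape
(23, 7)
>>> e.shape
(7, 7)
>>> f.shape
(7, 23)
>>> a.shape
(7, 7, 5)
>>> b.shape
(23, 5)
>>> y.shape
(5, 7, 7)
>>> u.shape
(5, 7)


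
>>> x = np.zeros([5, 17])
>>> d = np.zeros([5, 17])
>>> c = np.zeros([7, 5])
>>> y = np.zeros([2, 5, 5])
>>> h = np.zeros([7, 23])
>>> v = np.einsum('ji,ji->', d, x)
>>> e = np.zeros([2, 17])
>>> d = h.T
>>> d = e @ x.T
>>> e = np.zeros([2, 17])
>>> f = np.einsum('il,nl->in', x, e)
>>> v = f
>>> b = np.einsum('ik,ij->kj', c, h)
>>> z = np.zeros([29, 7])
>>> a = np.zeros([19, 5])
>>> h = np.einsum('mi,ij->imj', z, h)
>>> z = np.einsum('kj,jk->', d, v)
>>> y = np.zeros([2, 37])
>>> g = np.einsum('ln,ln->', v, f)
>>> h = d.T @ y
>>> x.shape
(5, 17)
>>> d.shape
(2, 5)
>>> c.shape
(7, 5)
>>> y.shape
(2, 37)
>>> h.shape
(5, 37)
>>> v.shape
(5, 2)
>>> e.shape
(2, 17)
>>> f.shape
(5, 2)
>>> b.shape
(5, 23)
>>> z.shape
()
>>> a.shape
(19, 5)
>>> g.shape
()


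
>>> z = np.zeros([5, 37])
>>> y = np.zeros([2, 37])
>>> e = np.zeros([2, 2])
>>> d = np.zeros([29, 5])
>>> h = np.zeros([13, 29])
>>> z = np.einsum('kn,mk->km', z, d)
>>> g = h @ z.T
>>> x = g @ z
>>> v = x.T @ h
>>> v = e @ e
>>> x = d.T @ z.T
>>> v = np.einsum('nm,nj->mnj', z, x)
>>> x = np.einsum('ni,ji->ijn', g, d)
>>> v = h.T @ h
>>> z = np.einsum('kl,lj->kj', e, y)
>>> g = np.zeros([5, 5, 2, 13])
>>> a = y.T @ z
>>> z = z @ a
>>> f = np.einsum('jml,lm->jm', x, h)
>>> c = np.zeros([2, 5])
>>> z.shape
(2, 37)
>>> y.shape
(2, 37)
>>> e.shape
(2, 2)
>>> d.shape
(29, 5)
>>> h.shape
(13, 29)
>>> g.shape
(5, 5, 2, 13)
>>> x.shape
(5, 29, 13)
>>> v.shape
(29, 29)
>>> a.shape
(37, 37)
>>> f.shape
(5, 29)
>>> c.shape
(2, 5)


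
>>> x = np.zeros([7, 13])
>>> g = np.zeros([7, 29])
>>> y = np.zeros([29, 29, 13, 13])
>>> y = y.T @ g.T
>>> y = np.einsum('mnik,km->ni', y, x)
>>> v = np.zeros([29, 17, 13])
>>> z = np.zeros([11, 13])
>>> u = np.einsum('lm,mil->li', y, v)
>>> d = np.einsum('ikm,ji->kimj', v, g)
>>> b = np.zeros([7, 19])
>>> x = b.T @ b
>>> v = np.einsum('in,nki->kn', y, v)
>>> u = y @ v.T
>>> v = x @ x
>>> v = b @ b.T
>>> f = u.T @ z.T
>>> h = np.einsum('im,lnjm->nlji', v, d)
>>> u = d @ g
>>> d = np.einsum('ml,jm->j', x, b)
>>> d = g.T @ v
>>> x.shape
(19, 19)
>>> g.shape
(7, 29)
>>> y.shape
(13, 29)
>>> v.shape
(7, 7)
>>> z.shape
(11, 13)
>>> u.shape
(17, 29, 13, 29)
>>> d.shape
(29, 7)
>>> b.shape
(7, 19)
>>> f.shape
(17, 11)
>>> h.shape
(29, 17, 13, 7)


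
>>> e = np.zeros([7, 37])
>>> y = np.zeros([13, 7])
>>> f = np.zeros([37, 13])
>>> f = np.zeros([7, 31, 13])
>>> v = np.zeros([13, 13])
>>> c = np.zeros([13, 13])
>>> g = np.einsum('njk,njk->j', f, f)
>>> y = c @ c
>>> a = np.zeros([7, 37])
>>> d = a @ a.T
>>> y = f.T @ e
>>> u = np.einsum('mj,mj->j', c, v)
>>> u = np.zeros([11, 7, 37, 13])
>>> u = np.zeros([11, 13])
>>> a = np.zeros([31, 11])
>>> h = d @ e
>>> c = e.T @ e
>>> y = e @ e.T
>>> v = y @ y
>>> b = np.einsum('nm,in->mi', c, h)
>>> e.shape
(7, 37)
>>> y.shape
(7, 7)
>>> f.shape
(7, 31, 13)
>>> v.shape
(7, 7)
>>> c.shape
(37, 37)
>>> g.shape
(31,)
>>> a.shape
(31, 11)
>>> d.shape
(7, 7)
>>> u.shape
(11, 13)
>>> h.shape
(7, 37)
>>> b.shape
(37, 7)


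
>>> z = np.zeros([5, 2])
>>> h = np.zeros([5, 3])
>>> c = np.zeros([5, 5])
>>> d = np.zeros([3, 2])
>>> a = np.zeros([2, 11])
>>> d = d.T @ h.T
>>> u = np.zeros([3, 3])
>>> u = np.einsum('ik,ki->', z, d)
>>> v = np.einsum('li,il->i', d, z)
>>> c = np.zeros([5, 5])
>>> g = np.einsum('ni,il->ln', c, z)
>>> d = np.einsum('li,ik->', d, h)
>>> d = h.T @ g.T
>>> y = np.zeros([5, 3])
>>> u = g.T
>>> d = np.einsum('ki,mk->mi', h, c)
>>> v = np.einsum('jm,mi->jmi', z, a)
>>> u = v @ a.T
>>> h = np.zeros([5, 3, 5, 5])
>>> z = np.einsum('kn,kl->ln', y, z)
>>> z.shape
(2, 3)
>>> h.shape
(5, 3, 5, 5)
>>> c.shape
(5, 5)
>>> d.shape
(5, 3)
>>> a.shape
(2, 11)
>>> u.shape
(5, 2, 2)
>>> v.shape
(5, 2, 11)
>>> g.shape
(2, 5)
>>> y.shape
(5, 3)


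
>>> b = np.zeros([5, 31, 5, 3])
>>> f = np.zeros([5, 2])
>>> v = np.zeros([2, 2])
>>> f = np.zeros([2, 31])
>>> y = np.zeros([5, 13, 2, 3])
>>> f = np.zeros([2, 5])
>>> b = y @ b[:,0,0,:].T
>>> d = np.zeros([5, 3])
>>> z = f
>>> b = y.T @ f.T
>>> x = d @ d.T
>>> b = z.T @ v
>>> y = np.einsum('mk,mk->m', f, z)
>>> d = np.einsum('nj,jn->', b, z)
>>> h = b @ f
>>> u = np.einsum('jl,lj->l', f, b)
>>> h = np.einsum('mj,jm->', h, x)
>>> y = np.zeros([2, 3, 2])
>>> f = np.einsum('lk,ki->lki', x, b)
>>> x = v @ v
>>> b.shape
(5, 2)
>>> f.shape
(5, 5, 2)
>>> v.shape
(2, 2)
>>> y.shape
(2, 3, 2)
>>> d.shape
()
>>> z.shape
(2, 5)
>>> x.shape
(2, 2)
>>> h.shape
()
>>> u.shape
(5,)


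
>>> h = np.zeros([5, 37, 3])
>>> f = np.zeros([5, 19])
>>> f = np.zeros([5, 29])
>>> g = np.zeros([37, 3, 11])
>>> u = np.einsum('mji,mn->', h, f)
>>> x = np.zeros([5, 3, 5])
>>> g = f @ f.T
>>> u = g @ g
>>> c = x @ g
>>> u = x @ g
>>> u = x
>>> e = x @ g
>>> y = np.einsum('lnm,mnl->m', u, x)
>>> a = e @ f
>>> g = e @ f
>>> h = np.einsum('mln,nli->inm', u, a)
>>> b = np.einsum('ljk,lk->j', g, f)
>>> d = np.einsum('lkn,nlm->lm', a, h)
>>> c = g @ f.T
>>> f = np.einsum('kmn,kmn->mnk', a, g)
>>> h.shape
(29, 5, 5)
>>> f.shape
(3, 29, 5)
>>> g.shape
(5, 3, 29)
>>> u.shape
(5, 3, 5)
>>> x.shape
(5, 3, 5)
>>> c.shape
(5, 3, 5)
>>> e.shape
(5, 3, 5)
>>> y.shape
(5,)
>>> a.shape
(5, 3, 29)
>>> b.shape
(3,)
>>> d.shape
(5, 5)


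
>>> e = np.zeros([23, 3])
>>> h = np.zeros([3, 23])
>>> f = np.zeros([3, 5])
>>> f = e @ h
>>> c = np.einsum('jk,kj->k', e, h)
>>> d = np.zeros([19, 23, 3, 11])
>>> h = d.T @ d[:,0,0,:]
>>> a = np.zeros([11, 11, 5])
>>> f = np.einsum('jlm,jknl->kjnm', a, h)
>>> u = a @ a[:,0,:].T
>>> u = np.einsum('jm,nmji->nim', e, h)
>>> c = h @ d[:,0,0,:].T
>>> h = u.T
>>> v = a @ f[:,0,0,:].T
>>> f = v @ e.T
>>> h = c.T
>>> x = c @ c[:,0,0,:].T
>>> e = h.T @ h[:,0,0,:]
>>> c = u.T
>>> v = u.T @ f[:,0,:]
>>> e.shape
(11, 3, 23, 11)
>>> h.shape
(19, 23, 3, 11)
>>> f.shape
(11, 11, 23)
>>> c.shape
(3, 11, 11)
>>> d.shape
(19, 23, 3, 11)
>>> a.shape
(11, 11, 5)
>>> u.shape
(11, 11, 3)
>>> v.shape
(3, 11, 23)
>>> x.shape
(11, 3, 23, 11)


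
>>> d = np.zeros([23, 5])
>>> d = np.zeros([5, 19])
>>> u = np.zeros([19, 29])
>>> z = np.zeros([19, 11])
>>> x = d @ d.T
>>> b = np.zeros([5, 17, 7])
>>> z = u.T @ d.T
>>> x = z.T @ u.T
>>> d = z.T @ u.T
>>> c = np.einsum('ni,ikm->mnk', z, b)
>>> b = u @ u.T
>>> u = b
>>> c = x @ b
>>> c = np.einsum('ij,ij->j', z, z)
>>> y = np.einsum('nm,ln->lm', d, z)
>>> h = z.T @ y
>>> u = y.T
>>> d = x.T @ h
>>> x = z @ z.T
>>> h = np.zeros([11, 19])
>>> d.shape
(19, 19)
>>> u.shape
(19, 29)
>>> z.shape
(29, 5)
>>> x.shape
(29, 29)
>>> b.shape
(19, 19)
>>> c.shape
(5,)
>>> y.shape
(29, 19)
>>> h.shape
(11, 19)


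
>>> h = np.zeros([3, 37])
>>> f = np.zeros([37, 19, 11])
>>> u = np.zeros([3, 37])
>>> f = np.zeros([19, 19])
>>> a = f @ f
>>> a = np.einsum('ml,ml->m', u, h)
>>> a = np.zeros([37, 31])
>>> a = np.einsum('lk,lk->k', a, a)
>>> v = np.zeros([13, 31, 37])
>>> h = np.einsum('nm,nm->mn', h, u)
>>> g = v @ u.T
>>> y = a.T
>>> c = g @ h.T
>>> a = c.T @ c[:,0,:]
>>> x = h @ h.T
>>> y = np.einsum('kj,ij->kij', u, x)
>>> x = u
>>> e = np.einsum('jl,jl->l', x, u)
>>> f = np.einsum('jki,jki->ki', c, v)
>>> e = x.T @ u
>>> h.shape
(37, 3)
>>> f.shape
(31, 37)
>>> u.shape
(3, 37)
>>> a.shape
(37, 31, 37)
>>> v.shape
(13, 31, 37)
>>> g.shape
(13, 31, 3)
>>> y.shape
(3, 37, 37)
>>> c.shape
(13, 31, 37)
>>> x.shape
(3, 37)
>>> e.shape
(37, 37)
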